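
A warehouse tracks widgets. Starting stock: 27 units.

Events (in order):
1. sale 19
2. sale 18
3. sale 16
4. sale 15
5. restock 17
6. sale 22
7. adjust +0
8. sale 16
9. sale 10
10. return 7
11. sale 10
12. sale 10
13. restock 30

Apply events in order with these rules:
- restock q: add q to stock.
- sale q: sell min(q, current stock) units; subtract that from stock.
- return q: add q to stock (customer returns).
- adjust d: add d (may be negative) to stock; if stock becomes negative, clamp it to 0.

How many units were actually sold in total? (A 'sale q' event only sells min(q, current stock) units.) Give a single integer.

Processing events:
Start: stock = 27
  Event 1 (sale 19): sell min(19,27)=19. stock: 27 - 19 = 8. total_sold = 19
  Event 2 (sale 18): sell min(18,8)=8. stock: 8 - 8 = 0. total_sold = 27
  Event 3 (sale 16): sell min(16,0)=0. stock: 0 - 0 = 0. total_sold = 27
  Event 4 (sale 15): sell min(15,0)=0. stock: 0 - 0 = 0. total_sold = 27
  Event 5 (restock 17): 0 + 17 = 17
  Event 6 (sale 22): sell min(22,17)=17. stock: 17 - 17 = 0. total_sold = 44
  Event 7 (adjust +0): 0 + 0 = 0
  Event 8 (sale 16): sell min(16,0)=0. stock: 0 - 0 = 0. total_sold = 44
  Event 9 (sale 10): sell min(10,0)=0. stock: 0 - 0 = 0. total_sold = 44
  Event 10 (return 7): 0 + 7 = 7
  Event 11 (sale 10): sell min(10,7)=7. stock: 7 - 7 = 0. total_sold = 51
  Event 12 (sale 10): sell min(10,0)=0. stock: 0 - 0 = 0. total_sold = 51
  Event 13 (restock 30): 0 + 30 = 30
Final: stock = 30, total_sold = 51

Answer: 51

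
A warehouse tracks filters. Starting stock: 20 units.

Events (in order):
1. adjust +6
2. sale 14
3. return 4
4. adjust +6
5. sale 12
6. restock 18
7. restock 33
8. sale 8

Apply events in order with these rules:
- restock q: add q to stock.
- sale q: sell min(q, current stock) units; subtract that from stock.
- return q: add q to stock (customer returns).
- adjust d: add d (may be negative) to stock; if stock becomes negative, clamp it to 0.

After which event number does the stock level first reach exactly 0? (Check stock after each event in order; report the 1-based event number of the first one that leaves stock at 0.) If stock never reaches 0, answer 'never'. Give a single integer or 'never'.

Processing events:
Start: stock = 20
  Event 1 (adjust +6): 20 + 6 = 26
  Event 2 (sale 14): sell min(14,26)=14. stock: 26 - 14 = 12. total_sold = 14
  Event 3 (return 4): 12 + 4 = 16
  Event 4 (adjust +6): 16 + 6 = 22
  Event 5 (sale 12): sell min(12,22)=12. stock: 22 - 12 = 10. total_sold = 26
  Event 6 (restock 18): 10 + 18 = 28
  Event 7 (restock 33): 28 + 33 = 61
  Event 8 (sale 8): sell min(8,61)=8. stock: 61 - 8 = 53. total_sold = 34
Final: stock = 53, total_sold = 34

Stock never reaches 0.

Answer: never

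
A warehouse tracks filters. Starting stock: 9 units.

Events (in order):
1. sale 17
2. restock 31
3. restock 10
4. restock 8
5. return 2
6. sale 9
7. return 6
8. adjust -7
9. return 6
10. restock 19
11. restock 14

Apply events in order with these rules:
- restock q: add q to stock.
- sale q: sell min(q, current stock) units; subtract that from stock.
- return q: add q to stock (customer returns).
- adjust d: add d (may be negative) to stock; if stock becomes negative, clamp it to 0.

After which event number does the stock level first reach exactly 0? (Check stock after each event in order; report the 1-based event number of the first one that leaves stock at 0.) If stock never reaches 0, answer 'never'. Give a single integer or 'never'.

Processing events:
Start: stock = 9
  Event 1 (sale 17): sell min(17,9)=9. stock: 9 - 9 = 0. total_sold = 9
  Event 2 (restock 31): 0 + 31 = 31
  Event 3 (restock 10): 31 + 10 = 41
  Event 4 (restock 8): 41 + 8 = 49
  Event 5 (return 2): 49 + 2 = 51
  Event 6 (sale 9): sell min(9,51)=9. stock: 51 - 9 = 42. total_sold = 18
  Event 7 (return 6): 42 + 6 = 48
  Event 8 (adjust -7): 48 + -7 = 41
  Event 9 (return 6): 41 + 6 = 47
  Event 10 (restock 19): 47 + 19 = 66
  Event 11 (restock 14): 66 + 14 = 80
Final: stock = 80, total_sold = 18

First zero at event 1.

Answer: 1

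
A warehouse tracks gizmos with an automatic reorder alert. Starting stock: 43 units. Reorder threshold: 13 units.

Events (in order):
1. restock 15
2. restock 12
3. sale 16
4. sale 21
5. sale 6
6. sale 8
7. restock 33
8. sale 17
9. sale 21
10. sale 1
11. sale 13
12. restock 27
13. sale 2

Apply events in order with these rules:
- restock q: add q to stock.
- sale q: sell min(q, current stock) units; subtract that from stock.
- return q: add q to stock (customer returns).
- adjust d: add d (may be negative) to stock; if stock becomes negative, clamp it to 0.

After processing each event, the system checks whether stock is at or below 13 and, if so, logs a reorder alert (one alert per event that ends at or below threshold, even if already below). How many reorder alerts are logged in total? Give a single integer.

Processing events:
Start: stock = 43
  Event 1 (restock 15): 43 + 15 = 58
  Event 2 (restock 12): 58 + 12 = 70
  Event 3 (sale 16): sell min(16,70)=16. stock: 70 - 16 = 54. total_sold = 16
  Event 4 (sale 21): sell min(21,54)=21. stock: 54 - 21 = 33. total_sold = 37
  Event 5 (sale 6): sell min(6,33)=6. stock: 33 - 6 = 27. total_sold = 43
  Event 6 (sale 8): sell min(8,27)=8. stock: 27 - 8 = 19. total_sold = 51
  Event 7 (restock 33): 19 + 33 = 52
  Event 8 (sale 17): sell min(17,52)=17. stock: 52 - 17 = 35. total_sold = 68
  Event 9 (sale 21): sell min(21,35)=21. stock: 35 - 21 = 14. total_sold = 89
  Event 10 (sale 1): sell min(1,14)=1. stock: 14 - 1 = 13. total_sold = 90
  Event 11 (sale 13): sell min(13,13)=13. stock: 13 - 13 = 0. total_sold = 103
  Event 12 (restock 27): 0 + 27 = 27
  Event 13 (sale 2): sell min(2,27)=2. stock: 27 - 2 = 25. total_sold = 105
Final: stock = 25, total_sold = 105

Checking against threshold 13:
  After event 1: stock=58 > 13
  After event 2: stock=70 > 13
  After event 3: stock=54 > 13
  After event 4: stock=33 > 13
  After event 5: stock=27 > 13
  After event 6: stock=19 > 13
  After event 7: stock=52 > 13
  After event 8: stock=35 > 13
  After event 9: stock=14 > 13
  After event 10: stock=13 <= 13 -> ALERT
  After event 11: stock=0 <= 13 -> ALERT
  After event 12: stock=27 > 13
  After event 13: stock=25 > 13
Alert events: [10, 11]. Count = 2

Answer: 2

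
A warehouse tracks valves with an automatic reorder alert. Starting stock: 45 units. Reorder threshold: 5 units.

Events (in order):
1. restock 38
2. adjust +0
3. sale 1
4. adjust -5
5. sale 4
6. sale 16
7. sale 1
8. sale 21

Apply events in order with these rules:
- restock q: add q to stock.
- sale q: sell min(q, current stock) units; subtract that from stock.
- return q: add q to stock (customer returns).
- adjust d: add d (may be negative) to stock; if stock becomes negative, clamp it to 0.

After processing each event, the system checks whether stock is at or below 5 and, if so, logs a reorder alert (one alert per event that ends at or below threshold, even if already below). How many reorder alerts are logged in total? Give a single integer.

Answer: 0

Derivation:
Processing events:
Start: stock = 45
  Event 1 (restock 38): 45 + 38 = 83
  Event 2 (adjust +0): 83 + 0 = 83
  Event 3 (sale 1): sell min(1,83)=1. stock: 83 - 1 = 82. total_sold = 1
  Event 4 (adjust -5): 82 + -5 = 77
  Event 5 (sale 4): sell min(4,77)=4. stock: 77 - 4 = 73. total_sold = 5
  Event 6 (sale 16): sell min(16,73)=16. stock: 73 - 16 = 57. total_sold = 21
  Event 7 (sale 1): sell min(1,57)=1. stock: 57 - 1 = 56. total_sold = 22
  Event 8 (sale 21): sell min(21,56)=21. stock: 56 - 21 = 35. total_sold = 43
Final: stock = 35, total_sold = 43

Checking against threshold 5:
  After event 1: stock=83 > 5
  After event 2: stock=83 > 5
  After event 3: stock=82 > 5
  After event 4: stock=77 > 5
  After event 5: stock=73 > 5
  After event 6: stock=57 > 5
  After event 7: stock=56 > 5
  After event 8: stock=35 > 5
Alert events: []. Count = 0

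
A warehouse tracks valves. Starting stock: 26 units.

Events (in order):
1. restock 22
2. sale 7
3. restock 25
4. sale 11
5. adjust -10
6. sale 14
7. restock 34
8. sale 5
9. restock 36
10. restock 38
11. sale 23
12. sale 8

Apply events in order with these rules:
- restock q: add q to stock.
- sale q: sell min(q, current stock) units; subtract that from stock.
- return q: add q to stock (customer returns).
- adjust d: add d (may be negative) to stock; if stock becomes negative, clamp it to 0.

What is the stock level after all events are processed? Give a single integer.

Processing events:
Start: stock = 26
  Event 1 (restock 22): 26 + 22 = 48
  Event 2 (sale 7): sell min(7,48)=7. stock: 48 - 7 = 41. total_sold = 7
  Event 3 (restock 25): 41 + 25 = 66
  Event 4 (sale 11): sell min(11,66)=11. stock: 66 - 11 = 55. total_sold = 18
  Event 5 (adjust -10): 55 + -10 = 45
  Event 6 (sale 14): sell min(14,45)=14. stock: 45 - 14 = 31. total_sold = 32
  Event 7 (restock 34): 31 + 34 = 65
  Event 8 (sale 5): sell min(5,65)=5. stock: 65 - 5 = 60. total_sold = 37
  Event 9 (restock 36): 60 + 36 = 96
  Event 10 (restock 38): 96 + 38 = 134
  Event 11 (sale 23): sell min(23,134)=23. stock: 134 - 23 = 111. total_sold = 60
  Event 12 (sale 8): sell min(8,111)=8. stock: 111 - 8 = 103. total_sold = 68
Final: stock = 103, total_sold = 68

Answer: 103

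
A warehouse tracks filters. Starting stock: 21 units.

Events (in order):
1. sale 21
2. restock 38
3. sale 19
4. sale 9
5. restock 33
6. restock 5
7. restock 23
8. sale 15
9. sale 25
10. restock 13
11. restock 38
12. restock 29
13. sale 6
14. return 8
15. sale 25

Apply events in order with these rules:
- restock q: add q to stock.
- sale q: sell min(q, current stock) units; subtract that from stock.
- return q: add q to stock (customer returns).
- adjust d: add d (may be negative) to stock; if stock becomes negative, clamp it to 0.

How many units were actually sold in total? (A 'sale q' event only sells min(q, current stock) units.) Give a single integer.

Processing events:
Start: stock = 21
  Event 1 (sale 21): sell min(21,21)=21. stock: 21 - 21 = 0. total_sold = 21
  Event 2 (restock 38): 0 + 38 = 38
  Event 3 (sale 19): sell min(19,38)=19. stock: 38 - 19 = 19. total_sold = 40
  Event 4 (sale 9): sell min(9,19)=9. stock: 19 - 9 = 10. total_sold = 49
  Event 5 (restock 33): 10 + 33 = 43
  Event 6 (restock 5): 43 + 5 = 48
  Event 7 (restock 23): 48 + 23 = 71
  Event 8 (sale 15): sell min(15,71)=15. stock: 71 - 15 = 56. total_sold = 64
  Event 9 (sale 25): sell min(25,56)=25. stock: 56 - 25 = 31. total_sold = 89
  Event 10 (restock 13): 31 + 13 = 44
  Event 11 (restock 38): 44 + 38 = 82
  Event 12 (restock 29): 82 + 29 = 111
  Event 13 (sale 6): sell min(6,111)=6. stock: 111 - 6 = 105. total_sold = 95
  Event 14 (return 8): 105 + 8 = 113
  Event 15 (sale 25): sell min(25,113)=25. stock: 113 - 25 = 88. total_sold = 120
Final: stock = 88, total_sold = 120

Answer: 120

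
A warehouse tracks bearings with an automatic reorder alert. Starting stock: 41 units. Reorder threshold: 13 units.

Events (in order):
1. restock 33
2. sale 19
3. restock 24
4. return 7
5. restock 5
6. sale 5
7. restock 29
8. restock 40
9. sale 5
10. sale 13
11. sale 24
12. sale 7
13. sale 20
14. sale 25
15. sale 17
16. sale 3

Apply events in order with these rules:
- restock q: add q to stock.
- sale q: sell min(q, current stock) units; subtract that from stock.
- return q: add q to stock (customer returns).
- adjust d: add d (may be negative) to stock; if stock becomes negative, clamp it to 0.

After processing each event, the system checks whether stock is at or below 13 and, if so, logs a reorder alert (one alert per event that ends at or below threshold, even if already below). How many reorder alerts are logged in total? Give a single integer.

Answer: 0

Derivation:
Processing events:
Start: stock = 41
  Event 1 (restock 33): 41 + 33 = 74
  Event 2 (sale 19): sell min(19,74)=19. stock: 74 - 19 = 55. total_sold = 19
  Event 3 (restock 24): 55 + 24 = 79
  Event 4 (return 7): 79 + 7 = 86
  Event 5 (restock 5): 86 + 5 = 91
  Event 6 (sale 5): sell min(5,91)=5. stock: 91 - 5 = 86. total_sold = 24
  Event 7 (restock 29): 86 + 29 = 115
  Event 8 (restock 40): 115 + 40 = 155
  Event 9 (sale 5): sell min(5,155)=5. stock: 155 - 5 = 150. total_sold = 29
  Event 10 (sale 13): sell min(13,150)=13. stock: 150 - 13 = 137. total_sold = 42
  Event 11 (sale 24): sell min(24,137)=24. stock: 137 - 24 = 113. total_sold = 66
  Event 12 (sale 7): sell min(7,113)=7. stock: 113 - 7 = 106. total_sold = 73
  Event 13 (sale 20): sell min(20,106)=20. stock: 106 - 20 = 86. total_sold = 93
  Event 14 (sale 25): sell min(25,86)=25. stock: 86 - 25 = 61. total_sold = 118
  Event 15 (sale 17): sell min(17,61)=17. stock: 61 - 17 = 44. total_sold = 135
  Event 16 (sale 3): sell min(3,44)=3. stock: 44 - 3 = 41. total_sold = 138
Final: stock = 41, total_sold = 138

Checking against threshold 13:
  After event 1: stock=74 > 13
  After event 2: stock=55 > 13
  After event 3: stock=79 > 13
  After event 4: stock=86 > 13
  After event 5: stock=91 > 13
  After event 6: stock=86 > 13
  After event 7: stock=115 > 13
  After event 8: stock=155 > 13
  After event 9: stock=150 > 13
  After event 10: stock=137 > 13
  After event 11: stock=113 > 13
  After event 12: stock=106 > 13
  After event 13: stock=86 > 13
  After event 14: stock=61 > 13
  After event 15: stock=44 > 13
  After event 16: stock=41 > 13
Alert events: []. Count = 0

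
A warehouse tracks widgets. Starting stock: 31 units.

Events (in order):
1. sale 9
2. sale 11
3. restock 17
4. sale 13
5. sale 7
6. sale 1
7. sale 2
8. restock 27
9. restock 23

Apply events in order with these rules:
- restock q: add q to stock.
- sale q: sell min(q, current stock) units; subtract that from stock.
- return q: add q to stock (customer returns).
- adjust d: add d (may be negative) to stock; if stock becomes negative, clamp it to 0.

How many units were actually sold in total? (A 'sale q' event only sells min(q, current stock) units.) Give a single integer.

Answer: 43

Derivation:
Processing events:
Start: stock = 31
  Event 1 (sale 9): sell min(9,31)=9. stock: 31 - 9 = 22. total_sold = 9
  Event 2 (sale 11): sell min(11,22)=11. stock: 22 - 11 = 11. total_sold = 20
  Event 3 (restock 17): 11 + 17 = 28
  Event 4 (sale 13): sell min(13,28)=13. stock: 28 - 13 = 15. total_sold = 33
  Event 5 (sale 7): sell min(7,15)=7. stock: 15 - 7 = 8. total_sold = 40
  Event 6 (sale 1): sell min(1,8)=1. stock: 8 - 1 = 7. total_sold = 41
  Event 7 (sale 2): sell min(2,7)=2. stock: 7 - 2 = 5. total_sold = 43
  Event 8 (restock 27): 5 + 27 = 32
  Event 9 (restock 23): 32 + 23 = 55
Final: stock = 55, total_sold = 43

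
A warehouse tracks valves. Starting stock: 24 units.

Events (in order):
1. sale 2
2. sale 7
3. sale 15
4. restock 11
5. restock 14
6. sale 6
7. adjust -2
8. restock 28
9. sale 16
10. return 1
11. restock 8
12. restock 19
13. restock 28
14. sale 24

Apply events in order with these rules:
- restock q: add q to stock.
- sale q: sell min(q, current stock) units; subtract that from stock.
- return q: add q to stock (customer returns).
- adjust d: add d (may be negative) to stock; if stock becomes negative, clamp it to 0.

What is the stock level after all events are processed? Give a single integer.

Answer: 61

Derivation:
Processing events:
Start: stock = 24
  Event 1 (sale 2): sell min(2,24)=2. stock: 24 - 2 = 22. total_sold = 2
  Event 2 (sale 7): sell min(7,22)=7. stock: 22 - 7 = 15. total_sold = 9
  Event 3 (sale 15): sell min(15,15)=15. stock: 15 - 15 = 0. total_sold = 24
  Event 4 (restock 11): 0 + 11 = 11
  Event 5 (restock 14): 11 + 14 = 25
  Event 6 (sale 6): sell min(6,25)=6. stock: 25 - 6 = 19. total_sold = 30
  Event 7 (adjust -2): 19 + -2 = 17
  Event 8 (restock 28): 17 + 28 = 45
  Event 9 (sale 16): sell min(16,45)=16. stock: 45 - 16 = 29. total_sold = 46
  Event 10 (return 1): 29 + 1 = 30
  Event 11 (restock 8): 30 + 8 = 38
  Event 12 (restock 19): 38 + 19 = 57
  Event 13 (restock 28): 57 + 28 = 85
  Event 14 (sale 24): sell min(24,85)=24. stock: 85 - 24 = 61. total_sold = 70
Final: stock = 61, total_sold = 70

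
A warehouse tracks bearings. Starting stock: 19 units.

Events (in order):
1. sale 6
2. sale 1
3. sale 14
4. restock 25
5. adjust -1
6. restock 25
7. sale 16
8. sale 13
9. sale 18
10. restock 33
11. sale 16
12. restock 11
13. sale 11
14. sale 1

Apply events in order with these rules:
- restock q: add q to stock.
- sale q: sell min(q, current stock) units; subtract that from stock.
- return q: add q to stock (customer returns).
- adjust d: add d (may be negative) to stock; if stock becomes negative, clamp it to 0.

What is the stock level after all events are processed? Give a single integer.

Answer: 18

Derivation:
Processing events:
Start: stock = 19
  Event 1 (sale 6): sell min(6,19)=6. stock: 19 - 6 = 13. total_sold = 6
  Event 2 (sale 1): sell min(1,13)=1. stock: 13 - 1 = 12. total_sold = 7
  Event 3 (sale 14): sell min(14,12)=12. stock: 12 - 12 = 0. total_sold = 19
  Event 4 (restock 25): 0 + 25 = 25
  Event 5 (adjust -1): 25 + -1 = 24
  Event 6 (restock 25): 24 + 25 = 49
  Event 7 (sale 16): sell min(16,49)=16. stock: 49 - 16 = 33. total_sold = 35
  Event 8 (sale 13): sell min(13,33)=13. stock: 33 - 13 = 20. total_sold = 48
  Event 9 (sale 18): sell min(18,20)=18. stock: 20 - 18 = 2. total_sold = 66
  Event 10 (restock 33): 2 + 33 = 35
  Event 11 (sale 16): sell min(16,35)=16. stock: 35 - 16 = 19. total_sold = 82
  Event 12 (restock 11): 19 + 11 = 30
  Event 13 (sale 11): sell min(11,30)=11. stock: 30 - 11 = 19. total_sold = 93
  Event 14 (sale 1): sell min(1,19)=1. stock: 19 - 1 = 18. total_sold = 94
Final: stock = 18, total_sold = 94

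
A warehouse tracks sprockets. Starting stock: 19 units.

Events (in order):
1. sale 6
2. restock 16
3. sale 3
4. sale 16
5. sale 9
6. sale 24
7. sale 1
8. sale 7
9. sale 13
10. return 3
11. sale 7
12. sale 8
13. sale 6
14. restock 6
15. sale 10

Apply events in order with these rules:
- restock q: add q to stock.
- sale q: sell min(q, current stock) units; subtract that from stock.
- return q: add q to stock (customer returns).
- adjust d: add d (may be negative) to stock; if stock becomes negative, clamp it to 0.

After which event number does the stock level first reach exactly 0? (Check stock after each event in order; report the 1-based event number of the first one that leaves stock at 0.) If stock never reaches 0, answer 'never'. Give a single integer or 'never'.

Answer: 6

Derivation:
Processing events:
Start: stock = 19
  Event 1 (sale 6): sell min(6,19)=6. stock: 19 - 6 = 13. total_sold = 6
  Event 2 (restock 16): 13 + 16 = 29
  Event 3 (sale 3): sell min(3,29)=3. stock: 29 - 3 = 26. total_sold = 9
  Event 4 (sale 16): sell min(16,26)=16. stock: 26 - 16 = 10. total_sold = 25
  Event 5 (sale 9): sell min(9,10)=9. stock: 10 - 9 = 1. total_sold = 34
  Event 6 (sale 24): sell min(24,1)=1. stock: 1 - 1 = 0. total_sold = 35
  Event 7 (sale 1): sell min(1,0)=0. stock: 0 - 0 = 0. total_sold = 35
  Event 8 (sale 7): sell min(7,0)=0. stock: 0 - 0 = 0. total_sold = 35
  Event 9 (sale 13): sell min(13,0)=0. stock: 0 - 0 = 0. total_sold = 35
  Event 10 (return 3): 0 + 3 = 3
  Event 11 (sale 7): sell min(7,3)=3. stock: 3 - 3 = 0. total_sold = 38
  Event 12 (sale 8): sell min(8,0)=0. stock: 0 - 0 = 0. total_sold = 38
  Event 13 (sale 6): sell min(6,0)=0. stock: 0 - 0 = 0. total_sold = 38
  Event 14 (restock 6): 0 + 6 = 6
  Event 15 (sale 10): sell min(10,6)=6. stock: 6 - 6 = 0. total_sold = 44
Final: stock = 0, total_sold = 44

First zero at event 6.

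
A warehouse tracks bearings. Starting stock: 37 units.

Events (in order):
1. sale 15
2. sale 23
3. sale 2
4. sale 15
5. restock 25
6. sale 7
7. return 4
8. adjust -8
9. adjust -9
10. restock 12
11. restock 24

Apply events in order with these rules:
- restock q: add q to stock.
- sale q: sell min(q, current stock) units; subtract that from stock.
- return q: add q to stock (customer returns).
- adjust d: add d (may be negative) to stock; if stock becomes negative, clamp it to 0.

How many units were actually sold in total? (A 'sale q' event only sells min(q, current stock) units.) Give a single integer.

Answer: 44

Derivation:
Processing events:
Start: stock = 37
  Event 1 (sale 15): sell min(15,37)=15. stock: 37 - 15 = 22. total_sold = 15
  Event 2 (sale 23): sell min(23,22)=22. stock: 22 - 22 = 0. total_sold = 37
  Event 3 (sale 2): sell min(2,0)=0. stock: 0 - 0 = 0. total_sold = 37
  Event 4 (sale 15): sell min(15,0)=0. stock: 0 - 0 = 0. total_sold = 37
  Event 5 (restock 25): 0 + 25 = 25
  Event 6 (sale 7): sell min(7,25)=7. stock: 25 - 7 = 18. total_sold = 44
  Event 7 (return 4): 18 + 4 = 22
  Event 8 (adjust -8): 22 + -8 = 14
  Event 9 (adjust -9): 14 + -9 = 5
  Event 10 (restock 12): 5 + 12 = 17
  Event 11 (restock 24): 17 + 24 = 41
Final: stock = 41, total_sold = 44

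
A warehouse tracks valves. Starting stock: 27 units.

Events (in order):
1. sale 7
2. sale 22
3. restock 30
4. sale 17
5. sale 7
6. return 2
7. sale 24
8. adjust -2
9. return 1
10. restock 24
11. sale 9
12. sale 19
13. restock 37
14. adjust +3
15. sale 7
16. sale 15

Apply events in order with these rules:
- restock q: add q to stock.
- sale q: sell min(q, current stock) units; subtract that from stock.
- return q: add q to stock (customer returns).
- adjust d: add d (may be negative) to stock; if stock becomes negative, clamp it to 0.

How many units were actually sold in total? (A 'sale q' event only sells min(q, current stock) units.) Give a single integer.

Answer: 106

Derivation:
Processing events:
Start: stock = 27
  Event 1 (sale 7): sell min(7,27)=7. stock: 27 - 7 = 20. total_sold = 7
  Event 2 (sale 22): sell min(22,20)=20. stock: 20 - 20 = 0. total_sold = 27
  Event 3 (restock 30): 0 + 30 = 30
  Event 4 (sale 17): sell min(17,30)=17. stock: 30 - 17 = 13. total_sold = 44
  Event 5 (sale 7): sell min(7,13)=7. stock: 13 - 7 = 6. total_sold = 51
  Event 6 (return 2): 6 + 2 = 8
  Event 7 (sale 24): sell min(24,8)=8. stock: 8 - 8 = 0. total_sold = 59
  Event 8 (adjust -2): 0 + -2 = 0 (clamped to 0)
  Event 9 (return 1): 0 + 1 = 1
  Event 10 (restock 24): 1 + 24 = 25
  Event 11 (sale 9): sell min(9,25)=9. stock: 25 - 9 = 16. total_sold = 68
  Event 12 (sale 19): sell min(19,16)=16. stock: 16 - 16 = 0. total_sold = 84
  Event 13 (restock 37): 0 + 37 = 37
  Event 14 (adjust +3): 37 + 3 = 40
  Event 15 (sale 7): sell min(7,40)=7. stock: 40 - 7 = 33. total_sold = 91
  Event 16 (sale 15): sell min(15,33)=15. stock: 33 - 15 = 18. total_sold = 106
Final: stock = 18, total_sold = 106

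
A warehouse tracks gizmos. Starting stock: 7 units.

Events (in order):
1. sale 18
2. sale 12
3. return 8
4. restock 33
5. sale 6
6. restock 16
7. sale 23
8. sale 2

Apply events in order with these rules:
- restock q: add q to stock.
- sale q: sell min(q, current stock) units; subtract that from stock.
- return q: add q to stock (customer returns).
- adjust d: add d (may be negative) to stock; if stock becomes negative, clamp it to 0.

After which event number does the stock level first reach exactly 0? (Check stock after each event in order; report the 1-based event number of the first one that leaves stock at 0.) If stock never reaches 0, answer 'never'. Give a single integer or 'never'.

Answer: 1

Derivation:
Processing events:
Start: stock = 7
  Event 1 (sale 18): sell min(18,7)=7. stock: 7 - 7 = 0. total_sold = 7
  Event 2 (sale 12): sell min(12,0)=0. stock: 0 - 0 = 0. total_sold = 7
  Event 3 (return 8): 0 + 8 = 8
  Event 4 (restock 33): 8 + 33 = 41
  Event 5 (sale 6): sell min(6,41)=6. stock: 41 - 6 = 35. total_sold = 13
  Event 6 (restock 16): 35 + 16 = 51
  Event 7 (sale 23): sell min(23,51)=23. stock: 51 - 23 = 28. total_sold = 36
  Event 8 (sale 2): sell min(2,28)=2. stock: 28 - 2 = 26. total_sold = 38
Final: stock = 26, total_sold = 38

First zero at event 1.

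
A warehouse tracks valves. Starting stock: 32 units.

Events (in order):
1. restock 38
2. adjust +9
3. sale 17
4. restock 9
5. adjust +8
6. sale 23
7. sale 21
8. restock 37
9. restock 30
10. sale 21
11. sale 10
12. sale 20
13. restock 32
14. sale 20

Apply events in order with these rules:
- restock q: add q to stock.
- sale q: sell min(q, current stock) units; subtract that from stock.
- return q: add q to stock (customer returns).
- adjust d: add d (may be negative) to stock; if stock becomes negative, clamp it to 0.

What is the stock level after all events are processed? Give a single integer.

Answer: 63

Derivation:
Processing events:
Start: stock = 32
  Event 1 (restock 38): 32 + 38 = 70
  Event 2 (adjust +9): 70 + 9 = 79
  Event 3 (sale 17): sell min(17,79)=17. stock: 79 - 17 = 62. total_sold = 17
  Event 4 (restock 9): 62 + 9 = 71
  Event 5 (adjust +8): 71 + 8 = 79
  Event 6 (sale 23): sell min(23,79)=23. stock: 79 - 23 = 56. total_sold = 40
  Event 7 (sale 21): sell min(21,56)=21. stock: 56 - 21 = 35. total_sold = 61
  Event 8 (restock 37): 35 + 37 = 72
  Event 9 (restock 30): 72 + 30 = 102
  Event 10 (sale 21): sell min(21,102)=21. stock: 102 - 21 = 81. total_sold = 82
  Event 11 (sale 10): sell min(10,81)=10. stock: 81 - 10 = 71. total_sold = 92
  Event 12 (sale 20): sell min(20,71)=20. stock: 71 - 20 = 51. total_sold = 112
  Event 13 (restock 32): 51 + 32 = 83
  Event 14 (sale 20): sell min(20,83)=20. stock: 83 - 20 = 63. total_sold = 132
Final: stock = 63, total_sold = 132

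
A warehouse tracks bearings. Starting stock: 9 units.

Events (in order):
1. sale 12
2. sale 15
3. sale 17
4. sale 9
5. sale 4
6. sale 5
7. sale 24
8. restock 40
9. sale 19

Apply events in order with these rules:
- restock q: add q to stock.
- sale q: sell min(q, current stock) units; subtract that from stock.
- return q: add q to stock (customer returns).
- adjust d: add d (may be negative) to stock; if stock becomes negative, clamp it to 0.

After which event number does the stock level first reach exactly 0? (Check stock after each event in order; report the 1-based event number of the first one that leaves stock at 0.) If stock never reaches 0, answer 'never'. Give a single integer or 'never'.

Answer: 1

Derivation:
Processing events:
Start: stock = 9
  Event 1 (sale 12): sell min(12,9)=9. stock: 9 - 9 = 0. total_sold = 9
  Event 2 (sale 15): sell min(15,0)=0. stock: 0 - 0 = 0. total_sold = 9
  Event 3 (sale 17): sell min(17,0)=0. stock: 0 - 0 = 0. total_sold = 9
  Event 4 (sale 9): sell min(9,0)=0. stock: 0 - 0 = 0. total_sold = 9
  Event 5 (sale 4): sell min(4,0)=0. stock: 0 - 0 = 0. total_sold = 9
  Event 6 (sale 5): sell min(5,0)=0. stock: 0 - 0 = 0. total_sold = 9
  Event 7 (sale 24): sell min(24,0)=0. stock: 0 - 0 = 0. total_sold = 9
  Event 8 (restock 40): 0 + 40 = 40
  Event 9 (sale 19): sell min(19,40)=19. stock: 40 - 19 = 21. total_sold = 28
Final: stock = 21, total_sold = 28

First zero at event 1.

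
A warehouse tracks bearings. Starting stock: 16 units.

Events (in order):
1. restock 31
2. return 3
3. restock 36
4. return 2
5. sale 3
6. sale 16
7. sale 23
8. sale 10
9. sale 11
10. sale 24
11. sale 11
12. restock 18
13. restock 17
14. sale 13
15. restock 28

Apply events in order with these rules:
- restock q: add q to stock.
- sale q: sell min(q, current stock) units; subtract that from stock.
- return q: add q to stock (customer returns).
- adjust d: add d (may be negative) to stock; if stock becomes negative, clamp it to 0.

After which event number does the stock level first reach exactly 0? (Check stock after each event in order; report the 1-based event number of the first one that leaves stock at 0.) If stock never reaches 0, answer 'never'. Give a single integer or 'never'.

Answer: 11

Derivation:
Processing events:
Start: stock = 16
  Event 1 (restock 31): 16 + 31 = 47
  Event 2 (return 3): 47 + 3 = 50
  Event 3 (restock 36): 50 + 36 = 86
  Event 4 (return 2): 86 + 2 = 88
  Event 5 (sale 3): sell min(3,88)=3. stock: 88 - 3 = 85. total_sold = 3
  Event 6 (sale 16): sell min(16,85)=16. stock: 85 - 16 = 69. total_sold = 19
  Event 7 (sale 23): sell min(23,69)=23. stock: 69 - 23 = 46. total_sold = 42
  Event 8 (sale 10): sell min(10,46)=10. stock: 46 - 10 = 36. total_sold = 52
  Event 9 (sale 11): sell min(11,36)=11. stock: 36 - 11 = 25. total_sold = 63
  Event 10 (sale 24): sell min(24,25)=24. stock: 25 - 24 = 1. total_sold = 87
  Event 11 (sale 11): sell min(11,1)=1. stock: 1 - 1 = 0. total_sold = 88
  Event 12 (restock 18): 0 + 18 = 18
  Event 13 (restock 17): 18 + 17 = 35
  Event 14 (sale 13): sell min(13,35)=13. stock: 35 - 13 = 22. total_sold = 101
  Event 15 (restock 28): 22 + 28 = 50
Final: stock = 50, total_sold = 101

First zero at event 11.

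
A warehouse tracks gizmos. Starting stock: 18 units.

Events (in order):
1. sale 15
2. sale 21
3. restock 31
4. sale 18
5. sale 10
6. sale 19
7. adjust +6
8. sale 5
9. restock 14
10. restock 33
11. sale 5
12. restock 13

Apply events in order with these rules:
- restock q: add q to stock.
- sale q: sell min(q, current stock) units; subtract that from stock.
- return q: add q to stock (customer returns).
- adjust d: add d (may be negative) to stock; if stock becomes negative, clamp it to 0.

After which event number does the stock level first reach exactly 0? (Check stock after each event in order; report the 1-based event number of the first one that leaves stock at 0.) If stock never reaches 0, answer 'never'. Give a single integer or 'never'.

Answer: 2

Derivation:
Processing events:
Start: stock = 18
  Event 1 (sale 15): sell min(15,18)=15. stock: 18 - 15 = 3. total_sold = 15
  Event 2 (sale 21): sell min(21,3)=3. stock: 3 - 3 = 0. total_sold = 18
  Event 3 (restock 31): 0 + 31 = 31
  Event 4 (sale 18): sell min(18,31)=18. stock: 31 - 18 = 13. total_sold = 36
  Event 5 (sale 10): sell min(10,13)=10. stock: 13 - 10 = 3. total_sold = 46
  Event 6 (sale 19): sell min(19,3)=3. stock: 3 - 3 = 0. total_sold = 49
  Event 7 (adjust +6): 0 + 6 = 6
  Event 8 (sale 5): sell min(5,6)=5. stock: 6 - 5 = 1. total_sold = 54
  Event 9 (restock 14): 1 + 14 = 15
  Event 10 (restock 33): 15 + 33 = 48
  Event 11 (sale 5): sell min(5,48)=5. stock: 48 - 5 = 43. total_sold = 59
  Event 12 (restock 13): 43 + 13 = 56
Final: stock = 56, total_sold = 59

First zero at event 2.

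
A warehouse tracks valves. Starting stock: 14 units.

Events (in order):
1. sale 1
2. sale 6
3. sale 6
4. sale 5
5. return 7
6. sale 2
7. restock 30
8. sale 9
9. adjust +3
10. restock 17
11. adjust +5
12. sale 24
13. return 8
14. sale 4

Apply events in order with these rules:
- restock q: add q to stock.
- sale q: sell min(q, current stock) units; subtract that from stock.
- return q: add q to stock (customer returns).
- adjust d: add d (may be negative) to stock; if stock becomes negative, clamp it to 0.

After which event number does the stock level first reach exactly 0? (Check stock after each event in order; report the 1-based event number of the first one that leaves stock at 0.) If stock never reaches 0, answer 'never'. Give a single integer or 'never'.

Processing events:
Start: stock = 14
  Event 1 (sale 1): sell min(1,14)=1. stock: 14 - 1 = 13. total_sold = 1
  Event 2 (sale 6): sell min(6,13)=6. stock: 13 - 6 = 7. total_sold = 7
  Event 3 (sale 6): sell min(6,7)=6. stock: 7 - 6 = 1. total_sold = 13
  Event 4 (sale 5): sell min(5,1)=1. stock: 1 - 1 = 0. total_sold = 14
  Event 5 (return 7): 0 + 7 = 7
  Event 6 (sale 2): sell min(2,7)=2. stock: 7 - 2 = 5. total_sold = 16
  Event 7 (restock 30): 5 + 30 = 35
  Event 8 (sale 9): sell min(9,35)=9. stock: 35 - 9 = 26. total_sold = 25
  Event 9 (adjust +3): 26 + 3 = 29
  Event 10 (restock 17): 29 + 17 = 46
  Event 11 (adjust +5): 46 + 5 = 51
  Event 12 (sale 24): sell min(24,51)=24. stock: 51 - 24 = 27. total_sold = 49
  Event 13 (return 8): 27 + 8 = 35
  Event 14 (sale 4): sell min(4,35)=4. stock: 35 - 4 = 31. total_sold = 53
Final: stock = 31, total_sold = 53

First zero at event 4.

Answer: 4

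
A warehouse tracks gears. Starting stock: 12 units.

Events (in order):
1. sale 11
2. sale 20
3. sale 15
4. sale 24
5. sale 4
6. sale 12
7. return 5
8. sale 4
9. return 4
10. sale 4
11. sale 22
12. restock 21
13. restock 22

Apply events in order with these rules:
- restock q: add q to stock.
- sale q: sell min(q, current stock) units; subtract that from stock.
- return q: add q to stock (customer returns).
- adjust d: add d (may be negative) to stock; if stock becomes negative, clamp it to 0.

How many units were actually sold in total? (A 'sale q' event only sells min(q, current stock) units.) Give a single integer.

Processing events:
Start: stock = 12
  Event 1 (sale 11): sell min(11,12)=11. stock: 12 - 11 = 1. total_sold = 11
  Event 2 (sale 20): sell min(20,1)=1. stock: 1 - 1 = 0. total_sold = 12
  Event 3 (sale 15): sell min(15,0)=0. stock: 0 - 0 = 0. total_sold = 12
  Event 4 (sale 24): sell min(24,0)=0. stock: 0 - 0 = 0. total_sold = 12
  Event 5 (sale 4): sell min(4,0)=0. stock: 0 - 0 = 0. total_sold = 12
  Event 6 (sale 12): sell min(12,0)=0. stock: 0 - 0 = 0. total_sold = 12
  Event 7 (return 5): 0 + 5 = 5
  Event 8 (sale 4): sell min(4,5)=4. stock: 5 - 4 = 1. total_sold = 16
  Event 9 (return 4): 1 + 4 = 5
  Event 10 (sale 4): sell min(4,5)=4. stock: 5 - 4 = 1. total_sold = 20
  Event 11 (sale 22): sell min(22,1)=1. stock: 1 - 1 = 0. total_sold = 21
  Event 12 (restock 21): 0 + 21 = 21
  Event 13 (restock 22): 21 + 22 = 43
Final: stock = 43, total_sold = 21

Answer: 21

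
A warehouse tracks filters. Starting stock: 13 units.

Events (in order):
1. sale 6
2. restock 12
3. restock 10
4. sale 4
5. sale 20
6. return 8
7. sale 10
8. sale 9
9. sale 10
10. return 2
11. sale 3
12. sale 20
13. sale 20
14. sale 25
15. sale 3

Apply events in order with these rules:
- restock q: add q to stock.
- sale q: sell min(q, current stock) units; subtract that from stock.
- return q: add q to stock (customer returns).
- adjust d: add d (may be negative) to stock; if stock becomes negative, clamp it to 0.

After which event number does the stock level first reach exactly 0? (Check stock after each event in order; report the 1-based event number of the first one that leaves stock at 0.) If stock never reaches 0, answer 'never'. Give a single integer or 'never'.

Processing events:
Start: stock = 13
  Event 1 (sale 6): sell min(6,13)=6. stock: 13 - 6 = 7. total_sold = 6
  Event 2 (restock 12): 7 + 12 = 19
  Event 3 (restock 10): 19 + 10 = 29
  Event 4 (sale 4): sell min(4,29)=4. stock: 29 - 4 = 25. total_sold = 10
  Event 5 (sale 20): sell min(20,25)=20. stock: 25 - 20 = 5. total_sold = 30
  Event 6 (return 8): 5 + 8 = 13
  Event 7 (sale 10): sell min(10,13)=10. stock: 13 - 10 = 3. total_sold = 40
  Event 8 (sale 9): sell min(9,3)=3. stock: 3 - 3 = 0. total_sold = 43
  Event 9 (sale 10): sell min(10,0)=0. stock: 0 - 0 = 0. total_sold = 43
  Event 10 (return 2): 0 + 2 = 2
  Event 11 (sale 3): sell min(3,2)=2. stock: 2 - 2 = 0. total_sold = 45
  Event 12 (sale 20): sell min(20,0)=0. stock: 0 - 0 = 0. total_sold = 45
  Event 13 (sale 20): sell min(20,0)=0. stock: 0 - 0 = 0. total_sold = 45
  Event 14 (sale 25): sell min(25,0)=0. stock: 0 - 0 = 0. total_sold = 45
  Event 15 (sale 3): sell min(3,0)=0. stock: 0 - 0 = 0. total_sold = 45
Final: stock = 0, total_sold = 45

First zero at event 8.

Answer: 8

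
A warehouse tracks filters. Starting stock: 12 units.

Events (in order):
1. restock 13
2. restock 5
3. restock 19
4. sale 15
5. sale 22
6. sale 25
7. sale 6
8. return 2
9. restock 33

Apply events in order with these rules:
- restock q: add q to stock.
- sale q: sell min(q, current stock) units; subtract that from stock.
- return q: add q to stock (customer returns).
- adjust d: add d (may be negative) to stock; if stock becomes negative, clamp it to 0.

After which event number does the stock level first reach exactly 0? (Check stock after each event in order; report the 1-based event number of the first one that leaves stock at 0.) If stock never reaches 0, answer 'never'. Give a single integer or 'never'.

Processing events:
Start: stock = 12
  Event 1 (restock 13): 12 + 13 = 25
  Event 2 (restock 5): 25 + 5 = 30
  Event 3 (restock 19): 30 + 19 = 49
  Event 4 (sale 15): sell min(15,49)=15. stock: 49 - 15 = 34. total_sold = 15
  Event 5 (sale 22): sell min(22,34)=22. stock: 34 - 22 = 12. total_sold = 37
  Event 6 (sale 25): sell min(25,12)=12. stock: 12 - 12 = 0. total_sold = 49
  Event 7 (sale 6): sell min(6,0)=0. stock: 0 - 0 = 0. total_sold = 49
  Event 8 (return 2): 0 + 2 = 2
  Event 9 (restock 33): 2 + 33 = 35
Final: stock = 35, total_sold = 49

First zero at event 6.

Answer: 6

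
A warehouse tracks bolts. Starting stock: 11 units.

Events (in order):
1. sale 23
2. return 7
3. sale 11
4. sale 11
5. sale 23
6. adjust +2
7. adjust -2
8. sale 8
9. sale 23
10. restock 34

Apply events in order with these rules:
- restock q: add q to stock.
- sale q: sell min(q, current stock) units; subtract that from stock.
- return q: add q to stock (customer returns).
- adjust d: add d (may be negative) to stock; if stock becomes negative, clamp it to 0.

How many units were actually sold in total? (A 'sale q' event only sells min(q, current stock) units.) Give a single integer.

Answer: 18

Derivation:
Processing events:
Start: stock = 11
  Event 1 (sale 23): sell min(23,11)=11. stock: 11 - 11 = 0. total_sold = 11
  Event 2 (return 7): 0 + 7 = 7
  Event 3 (sale 11): sell min(11,7)=7. stock: 7 - 7 = 0. total_sold = 18
  Event 4 (sale 11): sell min(11,0)=0. stock: 0 - 0 = 0. total_sold = 18
  Event 5 (sale 23): sell min(23,0)=0. stock: 0 - 0 = 0. total_sold = 18
  Event 6 (adjust +2): 0 + 2 = 2
  Event 7 (adjust -2): 2 + -2 = 0
  Event 8 (sale 8): sell min(8,0)=0. stock: 0 - 0 = 0. total_sold = 18
  Event 9 (sale 23): sell min(23,0)=0. stock: 0 - 0 = 0. total_sold = 18
  Event 10 (restock 34): 0 + 34 = 34
Final: stock = 34, total_sold = 18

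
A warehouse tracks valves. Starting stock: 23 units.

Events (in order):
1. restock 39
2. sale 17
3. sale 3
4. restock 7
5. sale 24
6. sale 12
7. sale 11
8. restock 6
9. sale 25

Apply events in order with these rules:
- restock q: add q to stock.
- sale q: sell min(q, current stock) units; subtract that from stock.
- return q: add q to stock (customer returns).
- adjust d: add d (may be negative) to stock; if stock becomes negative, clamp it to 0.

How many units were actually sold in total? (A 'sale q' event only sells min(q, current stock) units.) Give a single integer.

Answer: 75

Derivation:
Processing events:
Start: stock = 23
  Event 1 (restock 39): 23 + 39 = 62
  Event 2 (sale 17): sell min(17,62)=17. stock: 62 - 17 = 45. total_sold = 17
  Event 3 (sale 3): sell min(3,45)=3. stock: 45 - 3 = 42. total_sold = 20
  Event 4 (restock 7): 42 + 7 = 49
  Event 5 (sale 24): sell min(24,49)=24. stock: 49 - 24 = 25. total_sold = 44
  Event 6 (sale 12): sell min(12,25)=12. stock: 25 - 12 = 13. total_sold = 56
  Event 7 (sale 11): sell min(11,13)=11. stock: 13 - 11 = 2. total_sold = 67
  Event 8 (restock 6): 2 + 6 = 8
  Event 9 (sale 25): sell min(25,8)=8. stock: 8 - 8 = 0. total_sold = 75
Final: stock = 0, total_sold = 75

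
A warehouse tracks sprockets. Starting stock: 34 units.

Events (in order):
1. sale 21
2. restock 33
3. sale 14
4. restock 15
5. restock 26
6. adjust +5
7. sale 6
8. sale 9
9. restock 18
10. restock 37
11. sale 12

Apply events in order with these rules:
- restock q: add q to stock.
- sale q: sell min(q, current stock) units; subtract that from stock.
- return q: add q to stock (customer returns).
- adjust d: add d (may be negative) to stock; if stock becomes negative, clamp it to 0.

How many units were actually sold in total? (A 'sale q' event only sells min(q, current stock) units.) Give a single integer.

Processing events:
Start: stock = 34
  Event 1 (sale 21): sell min(21,34)=21. stock: 34 - 21 = 13. total_sold = 21
  Event 2 (restock 33): 13 + 33 = 46
  Event 3 (sale 14): sell min(14,46)=14. stock: 46 - 14 = 32. total_sold = 35
  Event 4 (restock 15): 32 + 15 = 47
  Event 5 (restock 26): 47 + 26 = 73
  Event 6 (adjust +5): 73 + 5 = 78
  Event 7 (sale 6): sell min(6,78)=6. stock: 78 - 6 = 72. total_sold = 41
  Event 8 (sale 9): sell min(9,72)=9. stock: 72 - 9 = 63. total_sold = 50
  Event 9 (restock 18): 63 + 18 = 81
  Event 10 (restock 37): 81 + 37 = 118
  Event 11 (sale 12): sell min(12,118)=12. stock: 118 - 12 = 106. total_sold = 62
Final: stock = 106, total_sold = 62

Answer: 62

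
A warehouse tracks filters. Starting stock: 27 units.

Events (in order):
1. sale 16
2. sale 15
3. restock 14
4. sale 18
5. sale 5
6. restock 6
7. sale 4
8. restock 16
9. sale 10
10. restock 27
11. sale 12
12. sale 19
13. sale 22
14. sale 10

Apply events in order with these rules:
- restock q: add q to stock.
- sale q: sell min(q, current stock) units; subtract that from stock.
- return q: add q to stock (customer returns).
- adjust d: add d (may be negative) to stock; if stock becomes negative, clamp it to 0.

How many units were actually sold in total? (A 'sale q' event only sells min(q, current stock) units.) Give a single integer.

Answer: 90

Derivation:
Processing events:
Start: stock = 27
  Event 1 (sale 16): sell min(16,27)=16. stock: 27 - 16 = 11. total_sold = 16
  Event 2 (sale 15): sell min(15,11)=11. stock: 11 - 11 = 0. total_sold = 27
  Event 3 (restock 14): 0 + 14 = 14
  Event 4 (sale 18): sell min(18,14)=14. stock: 14 - 14 = 0. total_sold = 41
  Event 5 (sale 5): sell min(5,0)=0. stock: 0 - 0 = 0. total_sold = 41
  Event 6 (restock 6): 0 + 6 = 6
  Event 7 (sale 4): sell min(4,6)=4. stock: 6 - 4 = 2. total_sold = 45
  Event 8 (restock 16): 2 + 16 = 18
  Event 9 (sale 10): sell min(10,18)=10. stock: 18 - 10 = 8. total_sold = 55
  Event 10 (restock 27): 8 + 27 = 35
  Event 11 (sale 12): sell min(12,35)=12. stock: 35 - 12 = 23. total_sold = 67
  Event 12 (sale 19): sell min(19,23)=19. stock: 23 - 19 = 4. total_sold = 86
  Event 13 (sale 22): sell min(22,4)=4. stock: 4 - 4 = 0. total_sold = 90
  Event 14 (sale 10): sell min(10,0)=0. stock: 0 - 0 = 0. total_sold = 90
Final: stock = 0, total_sold = 90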